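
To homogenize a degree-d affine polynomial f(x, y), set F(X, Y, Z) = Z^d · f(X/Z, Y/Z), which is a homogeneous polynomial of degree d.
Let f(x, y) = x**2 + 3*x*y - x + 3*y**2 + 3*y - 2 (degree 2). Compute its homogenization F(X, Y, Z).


F(X, Y, Z) = X**2 + 3*X*Y - X*Z + 3*Y**2 + 3*Y*Z - 2*Z**2

deg(f) = 2.
Substitute x = X/Z, y = Y/Z into f, then multiply by Z^2.
  monomial 1·x^2·y^0 ↦ 1·X^2·Y^0·Z^0.
  monomial 3·x^1·y^1 ↦ 3·X^1·Y^1·Z^0.
  monomial -1·x^1·y^0 ↦ -1·X^1·Y^0·Z^1.
  monomial 3·x^0·y^2 ↦ 3·X^0·Y^2·Z^0.
  monomial 3·x^0·y^1 ↦ 3·X^0·Y^1·Z^1.
  monomial -2·x^0·y^0 ↦ -2·X^0·Y^0·Z^2.
Collecting: F(X, Y, Z) = X**2 + 3*X*Y - X*Z + 3*Y**2 + 3*Y*Z - 2*Z**2.


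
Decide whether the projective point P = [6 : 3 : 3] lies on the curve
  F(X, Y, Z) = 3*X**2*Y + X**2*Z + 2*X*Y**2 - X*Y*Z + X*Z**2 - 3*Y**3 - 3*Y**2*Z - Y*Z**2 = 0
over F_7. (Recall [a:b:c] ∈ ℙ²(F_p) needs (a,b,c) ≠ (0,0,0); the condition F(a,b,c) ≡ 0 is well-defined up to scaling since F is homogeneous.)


F(6,3,3) ≡ 1 (mod 7); P is NOT on the curve.

Evaluate F(6, 3, 3) term-by-term (mod 7).
  3*X**2*Y ↦ 3·36·3·1 = 324
  X**2*Z ↦ 1·36·1·3 = 108
  2*X*Y**2 ↦ 2·6·9·1 = 108
  -X*Y*Z ↦ -1·6·3·3 = -54
  X*Z**2 ↦ 1·6·1·9 = 54
  -3*Y**3 ↦ -3·1·27·1 = -81
  -3*Y**2*Z ↦ -3·1·9·3 = -81
  -Y*Z**2 ↦ -1·1·3·9 = -27
Sum: F(6, 3, 3) = (324) + (108) + (108) + (-54) + (54) + (-81) + (-81) + (-27) = 351.
Reducing mod 7: 351 ≡ 1 (mod 7).
Since F(a, b, c) ≡ 1 ≠ 0 (mod 7), P does NOT lie on the curve.


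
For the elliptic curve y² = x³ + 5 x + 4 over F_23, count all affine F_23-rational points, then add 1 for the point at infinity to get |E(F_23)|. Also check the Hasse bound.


Affine points = {(0, 2), (0, 21), (3, 0), (5, 4), (5, 19), (8, 2), (8, 21), (13, 9), (13, 14), (14, 9), (14, 14), (15, 2), (15, 21), (19, 9), (19, 14), (20, 10), (20, 13), (21, 3), (21, 20)}; affine count = 19; |E(F_23)| = 20.

Discriminant check: Δ ∝ 4a³ + 27b² = 4·5³ + 27·4² = 4·125 + 27·16 ≡ 12 (mod 23). Nonzero ⇒ E is nonsingular.
For each x ∈ F_23, compute rhs = x³ + 5·x + 4 mod 23, then count y ∈ F_23 with y² ≡ rhs.
  x = 0: rhs = 4, matching y values: 2, 21 (2 points).
  x = 1: rhs = 10, matching y values: none (0 points).
  x = 2: rhs = 22, matching y values: none (0 points).
  x = 3: rhs = 0, matching y values: 0 (1 points).
  x = 4: rhs = 19, matching y values: none (0 points).
  x = 5: rhs = 16, matching y values: 4, 19 (2 points).
  x = 6: rhs = 20, matching y values: none (0 points).
  x = 7: rhs = 14, matching y values: none (0 points).
  x = 8: rhs = 4, matching y values: 2, 21 (2 points).
  x = 9: rhs = 19, matching y values: none (0 points).
  x = 10: rhs = 19, matching y values: none (0 points).
  x = 11: rhs = 10, matching y values: none (0 points).
  x = 12: rhs = 21, matching y values: none (0 points).
  x = 13: rhs = 12, matching y values: 9, 14 (2 points).
  x = 14: rhs = 12, matching y values: 9, 14 (2 points).
  x = 15: rhs = 4, matching y values: 2, 21 (2 points).
  x = 16: rhs = 17, matching y values: none (0 points).
  x = 17: rhs = 11, matching y values: none (0 points).
  x = 18: rhs = 15, matching y values: none (0 points).
  x = 19: rhs = 12, matching y values: 9, 14 (2 points).
  x = 20: rhs = 8, matching y values: 10, 13 (2 points).
  x = 21: rhs = 9, matching y values: 3, 20 (2 points).
  x = 22: rhs = 21, matching y values: none (0 points).
Total affine count: 19.
Full point count |E(F_23)| = 19 + 1 = 20.
Hasse bound: |20 − (23+1)| = |-4| = 4 ≤ 2√23 ≈ 9.5917 ✓.


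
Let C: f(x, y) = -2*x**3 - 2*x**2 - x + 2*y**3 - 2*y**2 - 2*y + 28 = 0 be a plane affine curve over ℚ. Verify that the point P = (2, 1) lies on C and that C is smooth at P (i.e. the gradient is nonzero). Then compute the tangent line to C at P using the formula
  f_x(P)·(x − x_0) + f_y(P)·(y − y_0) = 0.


Tangent line at P: 66 - 33*x = 0.

Step 1: f(2, 1) = 0, so P lies on C.
Step 2: partial derivatives
  f_x(x, y) = -6*x**2 - 4*x - 1, f_y(x, y) = 6*y**2 - 4*y - 2.
  f_x(P) = -33, f_y(P) = 0 (gradient nonzero, so P is smooth).
Step 3: tangent line at P: -33·(x − 2) + 0·(y − 1) = 0.
Expanding: 66 - 33*x = 0.


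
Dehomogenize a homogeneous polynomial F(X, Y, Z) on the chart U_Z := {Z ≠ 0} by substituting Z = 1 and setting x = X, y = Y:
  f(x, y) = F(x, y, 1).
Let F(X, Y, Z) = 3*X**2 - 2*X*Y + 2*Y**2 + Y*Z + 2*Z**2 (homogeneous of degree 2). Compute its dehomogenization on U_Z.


f(x, y) = 3*x**2 - 2*x*y + 2*y**2 + y + 2

On U_Z we set Z = 1. Each monomial c·X^i·Y^j·Z^k in F becomes c·x^i·y^j·1^k = c·x^i·y^j.
Substituting Z = 1: F(X, Y, 1) = 3*x**2 - 2*x*y + 2*y**2 + y + 2.
Note: deg(f) ≤ deg(F) = 2; strict inequality happens when F is divisible by Z (lost terms).


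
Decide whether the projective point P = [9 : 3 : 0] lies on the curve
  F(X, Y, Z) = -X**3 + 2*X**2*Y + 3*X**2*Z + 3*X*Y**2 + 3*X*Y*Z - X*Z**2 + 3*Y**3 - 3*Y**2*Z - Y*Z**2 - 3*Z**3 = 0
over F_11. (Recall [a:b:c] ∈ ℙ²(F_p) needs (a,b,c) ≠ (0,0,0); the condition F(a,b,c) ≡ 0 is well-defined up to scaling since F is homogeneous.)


F(9,3,0) ≡ 4 (mod 11); P is NOT on the curve.

Evaluate F(9, 3, 0) term-by-term (mod 11).
  -X**3 ↦ -1·729·1·1 = -729
  2*X**2*Y ↦ 2·81·3·1 = 486
  3*X**2*Z ↦ 3·81·1·0 = 0
  3*X*Y**2 ↦ 3·9·9·1 = 243
  3*X*Y*Z ↦ 3·9·3·0 = 0
  -X*Z**2 ↦ -1·9·1·0 = 0
  3*Y**3 ↦ 3·1·27·1 = 81
  -3*Y**2*Z ↦ -3·1·9·0 = 0
  -Y*Z**2 ↦ -1·1·3·0 = 0
  -3*Z**3 ↦ -3·1·1·0 = 0
Sum: F(9, 3, 0) = (-729) + (486) + (0) + (243) + (0) + (0) + (81) + (0) + (0) + (0) = 81.
Reducing mod 11: 81 ≡ 4 (mod 11).
Since F(a, b, c) ≡ 4 ≠ 0 (mod 11), P does NOT lie on the curve.


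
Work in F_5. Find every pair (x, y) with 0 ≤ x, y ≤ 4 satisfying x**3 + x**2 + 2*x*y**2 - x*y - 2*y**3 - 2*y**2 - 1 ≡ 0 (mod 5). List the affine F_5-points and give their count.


Affine F_5-points: {(0, 1), (0, 2), (3, 0)}; count = 3.

For each of the 25 pairs (x, y) ∈ F_5², evaluate f(x, y) mod 5. Record the zeros.
  x = 0: [0↦4, 1↦0, 2↦0, 3↦2, 4↦4]  zeros at y ∈ {1, 2}
  x = 1: [0↦1, 1↦3, 2↦3, 3↦4, 4↦4]  zeros at y ∈ ∅
  x = 2: [0↦1, 1↦4, 2↦4, 3↦4, 4↦2]  zeros at y ∈ ∅
  x = 3: [0↦0, 1↦4, 2↦4, 3↦3, 4↦4]  zeros at y ∈ {0}
  x = 4: [0↦4, 1↦4, 2↦4, 3↦2, 4↦1]  zeros at y ∈ ∅
Collecting zeros: affine points = {(0, 1), (0, 2), (3, 0)}.
Total count |C(F_5)_aff| = 3.


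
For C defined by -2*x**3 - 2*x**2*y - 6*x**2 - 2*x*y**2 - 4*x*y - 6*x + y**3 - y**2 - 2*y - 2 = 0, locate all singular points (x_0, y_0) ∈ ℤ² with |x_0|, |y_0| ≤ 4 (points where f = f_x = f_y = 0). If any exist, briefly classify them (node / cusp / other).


Singular points: {(-1, 0)}; classification: cusp.

Compute partial derivatives:
  f_x = -6*x**2 - 4*x*y - 12*x - 2*y**2 - 4*y - 6.
  f_y = -2*x**2 - 4*x*y - 4*x + 3*y**2 - 2*y - 2.
Scan x_0 ∈ {−4, ..., 4}. For each x_0, f_y(x_0, y) is a polynomial in y; find its integer roots y ∈ {−4, ..., 4}, then test f_x and f at those candidates.
  x = -4: f_y(-4, y) = 3*y**2 + 14*y - 18; no integer root y with |y| ≤ 4.
  x = -3: f_y(-3, y) = 3*y**2 + 10*y - 8; vanishes at y ∈ {-4}. (-3, -4): f_x = -88 ≠ 0.
  x = -2: f_y(-2, y) = 3*y**2 + 6*y - 2; no integer root y with |y| ≤ 4.
  x = -1: f_y(-1, y) = 3*y**2 + 2*y; vanishes at y ∈ {0}. (-1, 0): f_x = 0, f = 0 — SINGULAR.
  x = 0: f_y(0, y) = 3*y**2 - 2*y - 2; no integer root y with |y| ≤ 4.
  x = 1: f_y(1, y) = 3*y**2 - 6*y - 8; no integer root y with |y| ≤ 4.
  x = 2: f_y(2, y) = 3*y**2 - 10*y - 18; no integer root y with |y| ≤ 4.
  x = 3: f_y(3, y) = 3*y**2 - 14*y - 32; no integer root y with |y| ≤ 4.
  x = 4: f_y(4, y) = 3*y**2 - 18*y - 50; no integer root y with |y| ≤ 4.
Only singular point on the grid: (-1, 0).
Classify: substitute x = -1 + u, y = 0 + v and expand: f = -2*u**3 - 2*u**2*v - 2*u*v**2 + v**3 + v**2.
No constant or linear terms (consistent with a singular point). Quadratic part: v**2. Cubic part: -2*u**3 - 2*u**2*v - 2*u*v**2 + v**3.
The quadratic part v**2 is a perfect square, so there is a single (double) tangent line v = 0, i.e. y = 0. Restricting the cubic part to that line (v = 0) leaves -2*u**3 ≠ 0, so f is not divisible by v and the branch is v² ≈ 2*u**3 to lowest order — this is a cusp.
Classification: cusp.


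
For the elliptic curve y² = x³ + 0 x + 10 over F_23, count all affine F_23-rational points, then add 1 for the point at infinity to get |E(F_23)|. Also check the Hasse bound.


Affine points = {(2, 8), (2, 15), (7, 10), (7, 13), (8, 4), (8, 19), (9, 7), (9, 16), (12, 6), (12, 17), (15, 2), (15, 21), (16, 9), (16, 14), (17, 1), (17, 22), (18, 0), (20, 11), (20, 12), (21, 5), (21, 18), (22, 3), (22, 20)}; affine count = 23; |E(F_23)| = 24.

Discriminant check: Δ ∝ 4a³ + 27b² = 4·0³ + 27·10² = 4·0 + 27·100 ≡ 9 (mod 23). Nonzero ⇒ E is nonsingular.
For each x ∈ F_23, compute rhs = x³ + 0·x + 10 mod 23, then count y ∈ F_23 with y² ≡ rhs.
  x = 0: rhs = 10, matching y values: none (0 points).
  x = 1: rhs = 11, matching y values: none (0 points).
  x = 2: rhs = 18, matching y values: 8, 15 (2 points).
  x = 3: rhs = 14, matching y values: none (0 points).
  x = 4: rhs = 5, matching y values: none (0 points).
  x = 5: rhs = 20, matching y values: none (0 points).
  x = 6: rhs = 19, matching y values: none (0 points).
  x = 7: rhs = 8, matching y values: 10, 13 (2 points).
  x = 8: rhs = 16, matching y values: 4, 19 (2 points).
  x = 9: rhs = 3, matching y values: 7, 16 (2 points).
  x = 10: rhs = 21, matching y values: none (0 points).
  x = 11: rhs = 7, matching y values: none (0 points).
  x = 12: rhs = 13, matching y values: 6, 17 (2 points).
  x = 13: rhs = 22, matching y values: none (0 points).
  x = 14: rhs = 17, matching y values: none (0 points).
  x = 15: rhs = 4, matching y values: 2, 21 (2 points).
  x = 16: rhs = 12, matching y values: 9, 14 (2 points).
  x = 17: rhs = 1, matching y values: 1, 22 (2 points).
  x = 18: rhs = 0, matching y values: 0 (1 points).
  x = 19: rhs = 15, matching y values: none (0 points).
  x = 20: rhs = 6, matching y values: 11, 12 (2 points).
  x = 21: rhs = 2, matching y values: 5, 18 (2 points).
  x = 22: rhs = 9, matching y values: 3, 20 (2 points).
Total affine count: 23.
Full point count |E(F_23)| = 23 + 1 = 24.
Hasse bound: |24 − (23+1)| = |0| = 0 ≤ 2√23 ≈ 9.5917 ✓.


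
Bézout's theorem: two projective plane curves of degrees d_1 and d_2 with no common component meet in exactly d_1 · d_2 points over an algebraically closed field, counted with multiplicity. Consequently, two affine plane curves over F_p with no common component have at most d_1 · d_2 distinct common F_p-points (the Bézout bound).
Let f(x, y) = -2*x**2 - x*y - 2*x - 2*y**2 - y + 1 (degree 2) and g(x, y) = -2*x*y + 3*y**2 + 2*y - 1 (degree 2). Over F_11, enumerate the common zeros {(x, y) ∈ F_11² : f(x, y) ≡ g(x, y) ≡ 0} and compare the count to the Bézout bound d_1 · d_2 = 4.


Common zeros: {(0, 10)}; count = 1; Bézout bound = 4.

deg(f) = 2, deg(g) = 2, so Bézout bound = 4.
Scan x ∈ F_11. For each x, list the y ∈ F_11 with f(x, y) ≡ 0 and those with g(x, y) ≡ 0 (mod 11); the common zeros in that column are the intersection.
  x = 0: f ≡ 0 at y ∈ {6, 10}; g ≡ 0 at y ∈ {4, 10}; common: {10}.
  x = 1: f ≡ 0 at y ∈ ∅; g ≡ 0 at y ∈ {2, 9}; common: ∅.
  x = 2: f ≡ 0 at y ∈ {0, 4}; g ≡ 0 at y ∈ {1, 7}; common: ∅.
  x = 3: f ≡ 0 at y ∈ ∅; g ≡ 0 at y ∈ ∅; common: ∅.
  x = 4: f ≡ 0 at y ∈ ∅; g ≡ 0 at y ∈ {5, 8}; common: ∅.
  x = 5: f ≡ 0 at y ∈ {9, 10}; g ≡ 0 at y ∈ ∅; common: ∅.
  x = 6: f ≡ 0 at y ∈ {4, 9}; g ≡ 0 at y ∈ ∅; common: ∅.
  x = 7: f ≡ 0 at y ∈ {1, 6}; g ≡ 0 at y ∈ ∅; common: ∅.
  x = 8: f ≡ 0 at y ∈ {0, 1}; g ≡ 0 at y ∈ ∅; common: ∅.
  x = 9: f ≡ 0 at y ∈ ∅; g ≡ 0 at y ∈ {3, 6}; common: ∅.
  x = 10: f ≡ 0 at y ∈ ∅; g ≡ 0 at y ∈ ∅; common: ∅.
Collecting: common zeros = {(0, 10)}, so the count is 1.
Comparison with the Bézout bound: 1 ≤ 4 = deg(f)·deg(g), as expected for curves with no common component (the affine F_11-count falls short of the bound because intersections may lie at infinity, over extension fields, or carry multiplicity).


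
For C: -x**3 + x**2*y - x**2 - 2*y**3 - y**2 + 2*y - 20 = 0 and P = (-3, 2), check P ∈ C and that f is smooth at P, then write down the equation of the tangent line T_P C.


Tangent line at P: -33*x - 17*y - 65 = 0.

Step 1: f(-3, 2) = 0, so P lies on C.
Step 2: partial derivatives
  f_x(x, y) = -3*x**2 + 2*x*y - 2*x, f_y(x, y) = x**2 - 6*y**2 - 2*y + 2.
  f_x(P) = -33, f_y(P) = -17 (gradient nonzero, so P is smooth).
Step 3: tangent line at P: -33·(x − -3) + -17·(y − 2) = 0.
Expanding: -33*x - 17*y - 65 = 0.


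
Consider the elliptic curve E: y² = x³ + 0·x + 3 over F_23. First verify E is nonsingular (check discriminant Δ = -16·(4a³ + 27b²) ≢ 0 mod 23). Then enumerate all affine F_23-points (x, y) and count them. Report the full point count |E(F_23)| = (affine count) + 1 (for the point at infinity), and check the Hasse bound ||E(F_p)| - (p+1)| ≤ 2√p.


Affine points = {(0, 7), (0, 16), (1, 2), (1, 21), (5, 6), (5, 17), (6, 9), (6, 14), (7, 1), (7, 22), (8, 3), (8, 20), (11, 0), (12, 11), (12, 12), (18, 4), (18, 19), (19, 10), (19, 13), (21, 8), (21, 15), (22, 5), (22, 18)}; affine count = 23; |E(F_23)| = 24.

Discriminant check: Δ ∝ 4a³ + 27b² = 4·0³ + 27·3² = 4·0 + 27·9 ≡ 13 (mod 23). Nonzero ⇒ E is nonsingular.
For each x ∈ F_23, compute rhs = x³ + 0·x + 3 mod 23, then count y ∈ F_23 with y² ≡ rhs.
  x = 0: rhs = 3, matching y values: 7, 16 (2 points).
  x = 1: rhs = 4, matching y values: 2, 21 (2 points).
  x = 2: rhs = 11, matching y values: none (0 points).
  x = 3: rhs = 7, matching y values: none (0 points).
  x = 4: rhs = 21, matching y values: none (0 points).
  x = 5: rhs = 13, matching y values: 6, 17 (2 points).
  x = 6: rhs = 12, matching y values: 9, 14 (2 points).
  x = 7: rhs = 1, matching y values: 1, 22 (2 points).
  x = 8: rhs = 9, matching y values: 3, 20 (2 points).
  x = 9: rhs = 19, matching y values: none (0 points).
  x = 10: rhs = 14, matching y values: none (0 points).
  x = 11: rhs = 0, matching y values: 0 (1 points).
  x = 12: rhs = 6, matching y values: 11, 12 (2 points).
  x = 13: rhs = 15, matching y values: none (0 points).
  x = 14: rhs = 10, matching y values: none (0 points).
  x = 15: rhs = 20, matching y values: none (0 points).
  x = 16: rhs = 5, matching y values: none (0 points).
  x = 17: rhs = 17, matching y values: none (0 points).
  x = 18: rhs = 16, matching y values: 4, 19 (2 points).
  x = 19: rhs = 8, matching y values: 10, 13 (2 points).
  x = 20: rhs = 22, matching y values: none (0 points).
  x = 21: rhs = 18, matching y values: 8, 15 (2 points).
  x = 22: rhs = 2, matching y values: 5, 18 (2 points).
Total affine count: 23.
Full point count |E(F_23)| = 23 + 1 = 24.
Hasse bound: |24 − (23+1)| = |0| = 0 ≤ 2√23 ≈ 9.5917 ✓.


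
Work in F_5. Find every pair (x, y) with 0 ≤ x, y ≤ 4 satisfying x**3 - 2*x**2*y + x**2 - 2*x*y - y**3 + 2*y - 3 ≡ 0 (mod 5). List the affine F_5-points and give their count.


Affine F_5-points: {(2, 4), (3, 1), (3, 3)}; count = 3.

For each of the 25 pairs (x, y) ∈ F_5², evaluate f(x, y) mod 5. Record the zeros.
  x = 0: [0↦2, 1↦3, 2↦3, 3↦1, 4↦1]  zeros at y ∈ ∅
  x = 1: [0↦4, 1↦1, 2↦2, 3↦1, 4↦2]  zeros at y ∈ ∅
  x = 2: [0↦4, 1↦3, 2↦1, 3↦2, 4↦0]  zeros at y ∈ {4}
  x = 3: [0↦3, 1↦0, 2↦1, 3↦0, 4↦1]  zeros at y ∈ {1, 3}
  x = 4: [0↦2, 1↦3, 2↦3, 3↦1, 4↦1]  zeros at y ∈ ∅
Collecting zeros: affine points = {(2, 4), (3, 1), (3, 3)}.
Total count |C(F_5)_aff| = 3.


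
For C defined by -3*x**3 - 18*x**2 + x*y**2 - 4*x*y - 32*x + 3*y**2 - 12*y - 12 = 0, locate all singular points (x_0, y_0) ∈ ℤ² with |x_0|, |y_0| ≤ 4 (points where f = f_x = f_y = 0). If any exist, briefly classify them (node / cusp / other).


Singular points: {(-2, 2)}; classification: cusp.

Compute partial derivatives:
  f_x = -9*x**2 - 36*x + y**2 - 4*y - 32.
  f_y = 2*x*y - 4*x + 6*y - 12.
Scan x_0 ∈ {−4, ..., 4}. For each x_0, f_y(x_0, y) is a polynomial in y; find its integer roots y ∈ {−4, ..., 4}, then test f_x and f at those candidates.
  x = -4: f_y(-4, y) = 4 - 2*y; vanishes at y ∈ {2}. (-4, 2): f_x = -36 ≠ 0.
  x = -3: f_y(-3, y) = 0; vanishes at y ∈ {-4, -3, -2, -1, 0, 1, 2, 3, 4}. (-3, -4): f_x = 27 ≠ 0; (-3, -3): f_x = 16 ≠ 0; (-3, -2): f_x = 7 ≠ 0; (-3, -1): f_x = 0 but f = 3 ≠ 0; (-3, 0): f_x = -5 ≠ 0; (-3, 1): f_x = -8 ≠ 0; (-3, 2): f_x = -9 ≠ 0; (-3, 3): f_x = -8 ≠ 0; (-3, 4): f_x = -5 ≠ 0.
  x = -2: f_y(-2, y) = 2*y - 4; vanishes at y ∈ {2}. (-2, 2): f_x = 0, f = 0 — SINGULAR.
  x = -1: f_y(-1, y) = 4*y - 8; vanishes at y ∈ {2}. (-1, 2): f_x = -9 ≠ 0.
  x = 0: f_y(0, y) = 6*y - 12; vanishes at y ∈ {2}. (0, 2): f_x = -36 ≠ 0.
  x = 1: f_y(1, y) = 8*y - 16; vanishes at y ∈ {2}. (1, 2): f_x = -81 ≠ 0.
  x = 2: f_y(2, y) = 10*y - 20; vanishes at y ∈ {2}. (2, 2): f_x = -144 ≠ 0.
  x = 3: f_y(3, y) = 12*y - 24; vanishes at y ∈ {2}. (3, 2): f_x = -225 ≠ 0.
  x = 4: f_y(4, y) = 14*y - 28; vanishes at y ∈ {2}. (4, 2): f_x = -324 ≠ 0.
Only singular point on the grid: (-2, 2).
Classify: substitute x = -2 + u, y = 2 + v and expand: f = -3*u**3 + u*v**2 + v**2.
No constant or linear terms (consistent with a singular point). Quadratic part: v**2. Cubic part: -3*u**3 + u*v**2.
The quadratic part v**2 is a perfect square, so there is a single (double) tangent line v = 0, i.e. y = 2. Restricting the cubic part to that line (v = 0) leaves -3*u**3 ≠ 0, so f is not divisible by v and the branch is v² ≈ 3*u**3 to lowest order — this is a cusp.
Classification: cusp.


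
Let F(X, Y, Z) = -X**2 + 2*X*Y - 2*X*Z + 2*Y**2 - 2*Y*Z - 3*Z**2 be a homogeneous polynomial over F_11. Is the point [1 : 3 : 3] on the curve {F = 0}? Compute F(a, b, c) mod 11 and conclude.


F(1,3,3) ≡ 5 (mod 11); P is NOT on the curve.

Evaluate F(1, 3, 3) term-by-term (mod 11).
  -X**2 ↦ -1·1·1·1 = -1
  2*X*Y ↦ 2·1·3·1 = 6
  -2*X*Z ↦ -2·1·1·3 = -6
  2*Y**2 ↦ 2·1·9·1 = 18
  -2*Y*Z ↦ -2·1·3·3 = -18
  -3*Z**2 ↦ -3·1·1·9 = -27
Sum: F(1, 3, 3) = (-1) + (6) + (-6) + (18) + (-18) + (-27) = -28.
Reducing mod 11: -28 ≡ 5 (mod 11).
Since F(a, b, c) ≡ 5 ≠ 0 (mod 11), P does NOT lie on the curve.


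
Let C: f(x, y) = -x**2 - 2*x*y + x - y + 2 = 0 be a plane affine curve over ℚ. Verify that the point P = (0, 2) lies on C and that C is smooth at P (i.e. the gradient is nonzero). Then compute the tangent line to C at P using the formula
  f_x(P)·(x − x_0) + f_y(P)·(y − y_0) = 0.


Tangent line at P: -3*x - y + 2 = 0.

Step 1: f(0, 2) = 0, so P lies on C.
Step 2: partial derivatives
  f_x(x, y) = -2*x - 2*y + 1, f_y(x, y) = -2*x - 1.
  f_x(P) = -3, f_y(P) = -1 (gradient nonzero, so P is smooth).
Step 3: tangent line at P: -3·(x − 0) + -1·(y − 2) = 0.
Expanding: -3*x - y + 2 = 0.


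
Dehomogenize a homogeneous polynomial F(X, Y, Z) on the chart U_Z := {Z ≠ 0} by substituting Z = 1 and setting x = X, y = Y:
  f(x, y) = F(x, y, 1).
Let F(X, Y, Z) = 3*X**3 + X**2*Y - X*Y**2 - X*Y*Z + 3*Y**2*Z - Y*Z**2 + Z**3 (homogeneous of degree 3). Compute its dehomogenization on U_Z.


f(x, y) = 3*x**3 + x**2*y - x*y**2 - x*y + 3*y**2 - y + 1

On U_Z we set Z = 1. Each monomial c·X^i·Y^j·Z^k in F becomes c·x^i·y^j·1^k = c·x^i·y^j.
Substituting Z = 1: F(X, Y, 1) = 3*x**3 + x**2*y - x*y**2 - x*y + 3*y**2 - y + 1.
Note: deg(f) ≤ deg(F) = 3; strict inequality happens when F is divisible by Z (lost terms).


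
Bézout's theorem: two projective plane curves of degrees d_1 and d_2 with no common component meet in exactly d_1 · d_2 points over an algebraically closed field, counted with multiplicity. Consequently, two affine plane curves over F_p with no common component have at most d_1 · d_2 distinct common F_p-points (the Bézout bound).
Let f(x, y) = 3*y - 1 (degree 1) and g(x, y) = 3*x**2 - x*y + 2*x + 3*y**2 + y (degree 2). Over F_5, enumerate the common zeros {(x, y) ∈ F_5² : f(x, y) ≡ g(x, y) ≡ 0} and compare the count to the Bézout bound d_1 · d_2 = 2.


Common zeros: ∅; count = 0; Bézout bound = 2.

deg(f) = 1, deg(g) = 2, so Bézout bound = 2.
Scan x ∈ F_5. For each x, list the y ∈ F_5 with f(x, y) ≡ 0 and those with g(x, y) ≡ 0 (mod 5); the common zeros in that column are the intersection.
  x = 0: f ≡ 0 at y ∈ {2}; g ≡ 0 at y ∈ {0, 3}; common: ∅.
  x = 1: f ≡ 0 at y ∈ {2}; g ≡ 0 at y ∈ {0}; common: ∅.
  x = 2: f ≡ 0 at y ∈ {2}; g ≡ 0 at y ∈ {3, 4}; common: ∅.
  x = 3: f ≡ 0 at y ∈ {2}; g ≡ 0 at y ∈ ∅; common: ∅.
  x = 4: f ≡ 0 at y ∈ {2}; g ≡ 0 at y ∈ ∅; common: ∅.
Collecting: common zeros = ∅, so the count is 0.
Comparison with the Bézout bound: 0 ≤ 2 = deg(f)·deg(g), as expected for curves with no common component (the affine F_5-count falls short of the bound because intersections may lie at infinity, over extension fields, or carry multiplicity).


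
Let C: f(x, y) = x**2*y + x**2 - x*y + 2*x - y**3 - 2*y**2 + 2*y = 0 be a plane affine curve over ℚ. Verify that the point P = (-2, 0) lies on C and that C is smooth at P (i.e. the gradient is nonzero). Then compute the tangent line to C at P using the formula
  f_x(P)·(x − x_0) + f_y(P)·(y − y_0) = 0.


Tangent line at P: -2*x + 8*y - 4 = 0.

Step 1: f(-2, 0) = 0, so P lies on C.
Step 2: partial derivatives
  f_x(x, y) = 2*x*y + 2*x - y + 2, f_y(x, y) = x**2 - x - 3*y**2 - 4*y + 2.
  f_x(P) = -2, f_y(P) = 8 (gradient nonzero, so P is smooth).
Step 3: tangent line at P: -2·(x − -2) + 8·(y − 0) = 0.
Expanding: -2*x + 8*y - 4 = 0.


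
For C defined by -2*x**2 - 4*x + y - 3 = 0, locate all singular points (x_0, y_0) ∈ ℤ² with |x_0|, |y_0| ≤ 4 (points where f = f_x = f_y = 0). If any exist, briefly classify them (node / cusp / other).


No singular points in the scanned grid; C is smooth there.

Compute partial derivatives:
  f_x = -4*x - 4.
  f_y = 1.
f_y = 1 is a nonzero constant, so f_y never vanishes: no point (x, y) can satisfy f = f_x = f_y = 0. In particular no (x, y) ∈ {−4, ..., 4}² is singular; the curve is smooth.


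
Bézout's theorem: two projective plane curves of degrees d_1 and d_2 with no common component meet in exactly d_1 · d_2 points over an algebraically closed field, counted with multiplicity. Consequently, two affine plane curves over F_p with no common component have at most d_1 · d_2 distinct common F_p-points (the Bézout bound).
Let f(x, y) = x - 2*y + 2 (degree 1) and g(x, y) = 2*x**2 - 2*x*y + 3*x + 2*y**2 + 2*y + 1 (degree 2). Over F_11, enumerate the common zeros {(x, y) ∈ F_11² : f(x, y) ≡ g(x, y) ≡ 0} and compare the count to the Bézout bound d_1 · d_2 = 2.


Common zeros: ∅; count = 0; Bézout bound = 2.

deg(f) = 1, deg(g) = 2, so Bézout bound = 2.
Scan x ∈ F_11. For each x, list the y ∈ F_11 with f(x, y) ≡ 0 and those with g(x, y) ≡ 0 (mod 11); the common zeros in that column are the intersection.
  x = 0: f ≡ 0 at y ∈ {1}; g ≡ 0 at y ∈ ∅; common: ∅.
  x = 1: f ≡ 0 at y ∈ {7}; g ≡ 0 at y ∈ ∅; common: ∅.
  x = 2: f ≡ 0 at y ∈ {2}; g ≡ 0 at y ∈ {5, 7}; common: ∅.
  x = 3: f ≡ 0 at y ∈ {8}; g ≡ 0 at y ∈ {4, 9}; common: ∅.
  x = 4: f ≡ 0 at y ∈ {3}; g ≡ 0 at y ∈ ∅; common: ∅.
  x = 5: f ≡ 0 at y ∈ {9}; g ≡ 0 at y ∈ {0, 4}; common: ∅.
  x = 6: f ≡ 0 at y ∈ {4}; g ≡ 0 at y ∈ ∅; common: ∅.
  x = 7: f ≡ 0 at y ∈ {10}; g ≡ 0 at y ∈ {1, 5}; common: ∅.
  x = 8: f ≡ 0 at y ∈ {5}; g ≡ 0 at y ∈ ∅; common: ∅.
  x = 9: f ≡ 0 at y ∈ {0}; g ≡ 0 at y ∈ {1, 7}; common: ∅.
  x = 10: f ≡ 0 at y ∈ {6}; g ≡ 0 at y ∈ {0, 9}; common: ∅.
Collecting: common zeros = ∅, so the count is 0.
Comparison with the Bézout bound: 0 ≤ 2 = deg(f)·deg(g), as expected for curves with no common component (the affine F_11-count falls short of the bound because intersections may lie at infinity, over extension fields, or carry multiplicity).


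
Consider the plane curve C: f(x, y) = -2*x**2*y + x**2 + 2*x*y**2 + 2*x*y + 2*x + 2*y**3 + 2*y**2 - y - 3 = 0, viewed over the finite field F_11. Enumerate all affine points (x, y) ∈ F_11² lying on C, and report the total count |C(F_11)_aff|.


Affine F_11-points: {(0, 1), (0, 3), (0, 6), (1, 0), (2, 4), (3, 3), (4, 4), (4, 5), (4, 8), (5, 8), (6, 1), (6, 7), (7, 7), (8, 0), (9, 5)}; count = 15.

For each of the 121 pairs (x, y) ∈ F_11², evaluate f(x, y) mod 11. Record the zeros.
  x = 0: [0↦8, 1↦0, 2↦8, 3↦0, 4↦10, 5↦6, 6↦0, 7↦4, 8↦8, 9↦2, 10↦9]  zeros at y ∈ {1, 3, 6}
  x = 1: [0↦0, 1↦5, 2↦8, 3↦10, 4↦1, 5↦4, 6↦9, 7↦6, 8↦7, 9↦2, 10↦3]  zeros at y ∈ {0}
  x = 2: [0↦5, 1↦8, 2↦2, 3↦10, 4↦0, 5↦6, 6↦7, 7↦4, 8↦9, 9↦1, 10↦3]  zeros at y ∈ {4}
  x = 3: [0↦1, 1↦9, 2↦1, 3↦0, 4↦7, 5↦1, 6↦5, 7↦9, 8↦3, 9↦10, 10↦9]  zeros at y ∈ {3}
  x = 4: [0↦10, 1↦8, 2↦5, 3↦2, 4↦0, 5↦0, 6↦3, 7↦10, 8↦0, 9↦7, 10↦10]  zeros at y ∈ {4, 5, 8}
  x = 5: [0↦10, 1↦5, 2↦3, 3↦5, 4↦1, 5↦3, 6↦1, 7↦7, 8↦0, 9↦3, 10↦6]  zeros at y ∈ {8}
  x = 6: [0↦1, 1↦0, 2↦6, 3↦9, 4↦10, 5↦10, 6↦10, 7↦0, 8↦3, 9↦9, 10↦8]  zeros at y ∈ {1, 7}
  x = 7: [0↦5, 1↦4, 2↦3, 3↦3, 4↦5, 5↦10, 6↦8, 7↦0, 8↦9, 9↦3, 10↦5]  zeros at y ∈ {7}
  x = 8: [0↦0, 1↦6, 2↦5, 3↦9, 4↦8, 5↦3, 6↦6, 7↦7, 8↦7, 9↦7, 10↦8]  zeros at y ∈ {0}
  x = 9: [0↦8, 1↦6, 2↦1, 3↦5, 4↦8, 5↦0, 6↦4, 7↦10, 8↦8, 9↦10, 10↦6]  zeros at y ∈ {5}
  x = 10: [0↦7, 1↦4, 2↦2, 3↦2, 4↦5, 5↦1, 6↦2, 7↦9, 8↦1, 9↦1, 10↦10]  zeros at y ∈ ∅
Collecting zeros: affine points = {(0, 1), (0, 3), (0, 6), (1, 0), (2, 4), (3, 3), (4, 4), (4, 5), (4, 8), (5, 8), (6, 1), (6, 7), (7, 7), (8, 0), (9, 5)}.
Total count |C(F_11)_aff| = 15.


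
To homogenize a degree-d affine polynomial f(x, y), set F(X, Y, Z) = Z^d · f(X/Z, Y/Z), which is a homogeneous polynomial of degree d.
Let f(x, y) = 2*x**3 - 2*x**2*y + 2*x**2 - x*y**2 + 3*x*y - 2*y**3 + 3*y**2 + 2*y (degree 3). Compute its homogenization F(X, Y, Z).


F(X, Y, Z) = 2*X**3 - 2*X**2*Y + 2*X**2*Z - X*Y**2 + 3*X*Y*Z - 2*Y**3 + 3*Y**2*Z + 2*Y*Z**2

deg(f) = 3.
Substitute x = X/Z, y = Y/Z into f, then multiply by Z^3.
  monomial 2·x^3·y^0 ↦ 2·X^3·Y^0·Z^0.
  monomial -2·x^2·y^1 ↦ -2·X^2·Y^1·Z^0.
  monomial 2·x^2·y^0 ↦ 2·X^2·Y^0·Z^1.
  monomial -1·x^1·y^2 ↦ -1·X^1·Y^2·Z^0.
  monomial 3·x^1·y^1 ↦ 3·X^1·Y^1·Z^1.
  monomial -2·x^0·y^3 ↦ -2·X^0·Y^3·Z^0.
  monomial 3·x^0·y^2 ↦ 3·X^0·Y^2·Z^1.
  monomial 2·x^0·y^1 ↦ 2·X^0·Y^1·Z^2.
Collecting: F(X, Y, Z) = 2*X**3 - 2*X**2*Y + 2*X**2*Z - X*Y**2 + 3*X*Y*Z - 2*Y**3 + 3*Y**2*Z + 2*Y*Z**2.


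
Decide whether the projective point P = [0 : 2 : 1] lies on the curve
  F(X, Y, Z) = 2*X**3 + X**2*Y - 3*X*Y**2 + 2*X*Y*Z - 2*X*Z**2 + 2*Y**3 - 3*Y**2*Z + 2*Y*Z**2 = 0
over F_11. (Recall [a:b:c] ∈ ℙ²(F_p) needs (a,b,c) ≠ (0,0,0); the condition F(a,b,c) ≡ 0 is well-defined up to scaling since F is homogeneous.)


F(0,2,1) ≡ 8 (mod 11); P is NOT on the curve.

Evaluate F(0, 2, 1) term-by-term (mod 11).
  2*X**3 ↦ 2·0·1·1 = 0
  X**2*Y ↦ 1·0·2·1 = 0
  -3*X*Y**2 ↦ -3·0·4·1 = 0
  2*X*Y*Z ↦ 2·0·2·1 = 0
  -2*X*Z**2 ↦ -2·0·1·1 = 0
  2*Y**3 ↦ 2·1·8·1 = 16
  -3*Y**2*Z ↦ -3·1·4·1 = -12
  2*Y*Z**2 ↦ 2·1·2·1 = 4
Sum: F(0, 2, 1) = (0) + (0) + (0) + (0) + (0) + (16) + (-12) + (4) = 8.
Reducing mod 11: 8 ≡ 8 (mod 11).
Since F(a, b, c) ≡ 8 ≠ 0 (mod 11), P does NOT lie on the curve.


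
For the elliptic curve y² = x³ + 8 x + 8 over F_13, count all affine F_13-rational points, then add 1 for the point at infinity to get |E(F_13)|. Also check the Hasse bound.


Affine points = {(1, 2), (1, 11), (4, 0), (5, 2), (5, 11), (6, 5), (6, 8), (7, 2), (7, 11), (8, 5), (8, 8), (9, 4), (9, 9), (10, 3), (10, 10), (11, 6), (11, 7), (12, 5), (12, 8)}; affine count = 19; |E(F_13)| = 20.

Discriminant check: Δ ∝ 4a³ + 27b² = 4·8³ + 27·8² = 4·512 + 27·64 ≡ 6 (mod 13). Nonzero ⇒ E is nonsingular.
For each x ∈ F_13, compute rhs = x³ + 8·x + 8 mod 13, then count y ∈ F_13 with y² ≡ rhs.
  x = 0: rhs = 8, matching y values: none (0 points).
  x = 1: rhs = 4, matching y values: 2, 11 (2 points).
  x = 2: rhs = 6, matching y values: none (0 points).
  x = 3: rhs = 7, matching y values: none (0 points).
  x = 4: rhs = 0, matching y values: 0 (1 points).
  x = 5: rhs = 4, matching y values: 2, 11 (2 points).
  x = 6: rhs = 12, matching y values: 5, 8 (2 points).
  x = 7: rhs = 4, matching y values: 2, 11 (2 points).
  x = 8: rhs = 12, matching y values: 5, 8 (2 points).
  x = 9: rhs = 3, matching y values: 4, 9 (2 points).
  x = 10: rhs = 9, matching y values: 3, 10 (2 points).
  x = 11: rhs = 10, matching y values: 6, 7 (2 points).
  x = 12: rhs = 12, matching y values: 5, 8 (2 points).
Total affine count: 19.
Full point count |E(F_13)| = 19 + 1 = 20.
Hasse bound: |20 − (13+1)| = |6| = 6 ≤ 2√13 ≈ 7.2111 ✓.


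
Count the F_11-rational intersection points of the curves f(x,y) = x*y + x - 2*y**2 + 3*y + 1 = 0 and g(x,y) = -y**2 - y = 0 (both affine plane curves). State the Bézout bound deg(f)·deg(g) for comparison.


Common zeros: {(10, 0)}; count = 1; Bézout bound = 4.

deg(f) = 2, deg(g) = 2, so Bézout bound = 4.
Scan x ∈ F_11. For each x, list the y ∈ F_11 with f(x, y) ≡ 0 and those with g(x, y) ≡ 0 (mod 11); the common zeros in that column are the intersection.
  x = 0: f ≡ 0 at y ∈ ∅; g ≡ 0 at y ∈ {0, 10}; common: ∅.
  x = 1: f ≡ 0 at y ∈ ∅; g ≡ 0 at y ∈ {0, 10}; common: ∅.
  x = 2: f ≡ 0 at y ∈ {3, 5}; g ≡ 0 at y ∈ {0, 10}; common: ∅.
  x = 3: f ≡ 0 at y ∈ ∅; g ≡ 0 at y ∈ {0, 10}; common: ∅.
  x = 4: f ≡ 0 at y ∈ {2, 7}; g ≡ 0 at y ∈ {0, 10}; common: ∅.
  x = 5: f ≡ 0 at y ∈ ∅; g ≡ 0 at y ∈ {0, 10}; common: ∅.
  x = 6: f ≡ 0 at y ∈ {4, 6}; g ≡ 0 at y ∈ {0, 10}; common: ∅.
  x = 7: f ≡ 0 at y ∈ ∅; g ≡ 0 at y ∈ {0, 10}; common: ∅.
  x = 8: f ≡ 0 at y ∈ ∅; g ≡ 0 at y ∈ {0, 10}; common: ∅.
  x = 9: f ≡ 0 at y ∈ {8, 9}; g ≡ 0 at y ∈ {0, 10}; common: ∅.
  x = 10: f ≡ 0 at y ∈ {0, 1}; g ≡ 0 at y ∈ {0, 10}; common: {0}.
Collecting: common zeros = {(10, 0)}, so the count is 1.
Comparison with the Bézout bound: 1 ≤ 4 = deg(f)·deg(g), as expected for curves with no common component (the affine F_11-count falls short of the bound because intersections may lie at infinity, over extension fields, or carry multiplicity).


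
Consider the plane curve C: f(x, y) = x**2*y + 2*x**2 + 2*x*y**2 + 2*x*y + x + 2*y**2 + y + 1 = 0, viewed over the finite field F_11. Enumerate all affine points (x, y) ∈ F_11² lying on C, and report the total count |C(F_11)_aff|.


Affine F_11-points: {(0, 2), (0, 3), (2, 0), (2, 4), (3, 0), (3, 9), (4, 4), (4, 10), (5, 2), (5, 6), (6, 3), (6, 10)}; count = 12.

For each of the 121 pairs (x, y) ∈ F_11², evaluate f(x, y) mod 11. Record the zeros.
  x = 0: [0↦1, 1↦4, 2↦0, 3↦0, 4↦4, 5↦1, 6↦2, 7↦7, 8↦5, 9↦7, 10↦2]  zeros at y ∈ {2, 3}
  x = 1: [0↦4, 1↦1, 2↦6, 3↦8, 4↦7, 5↦3, 6↦7, 7↦8, 8↦6, 9↦1, 10↦4]  zeros at y ∈ ∅
  x = 2: [0↦0, 1↦4, 2↦9, 3↦4, 4↦0, 5↦8, 6↦6, 7↦5, 8↦5, 9↦6, 10↦8]  zeros at y ∈ {0, 4}
  x = 3: [0↦0, 1↦2, 2↦9, 3↦10, 4↦5, 5↦5, 6↦10, 7↦9, 8↦2, 9↦0, 10↦3]  zeros at y ∈ {0, 9}
  x = 4: [0↦4, 1↦6, 2↦6, 3↦4, 4↦0, 5↦5, 6↦8, 7↦9, 8↦8, 9↦5, 10↦0]  zeros at y ∈ {4, 10}
  x = 5: [0↦1, 1↦5, 2↦0, 3↦8, 4↦7, 5↦8, 6↦0, 7↦5, 8↦1, 9↦10, 10↦10]  zeros at y ∈ {2, 6}
  x = 6: [0↦2, 1↦10, 2↦2, 3↦0, 4↦4, 5↦3, 6↦8, 7↦8, 8↦3, 9↦4, 10↦0]  zeros at y ∈ {3, 10}
  x = 7: [0↦7, 1↦10, 2↦1, 3↦2, 4↦2, 5↦1, 6↦10, 7↦7, 8↦3, 9↦9, 10↦3]  zeros at y ∈ ∅
  x = 8: [0↦5, 1↦5, 2↦8, 3↦3, 4↦1, 5↦2, 6↦6, 7↦2, 8↦1, 9↦3, 10↦8]  zeros at y ∈ ∅
  x = 9: [0↦7, 1↦6, 2↦1, 3↦3, 4↦1, 5↦6, 6↦7, 7↦4, 8↦8, 9↦8, 10↦4]  zeros at y ∈ ∅
  x = 10: [0↦2, 1↦2, 2↦2, 3↦2, 4↦2, 5↦2, 6↦2, 7↦2, 8↦2, 9↦2, 10↦2]  zeros at y ∈ ∅
Collecting zeros: affine points = {(0, 2), (0, 3), (2, 0), (2, 4), (3, 0), (3, 9), (4, 4), (4, 10), (5, 2), (5, 6), (6, 3), (6, 10)}.
Total count |C(F_11)_aff| = 12.


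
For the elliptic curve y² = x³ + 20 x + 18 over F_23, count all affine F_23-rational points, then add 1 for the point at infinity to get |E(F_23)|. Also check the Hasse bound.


Affine points = {(0, 8), (0, 15), (1, 4), (1, 19), (3, 6), (3, 17), (4, 1), (4, 22), (5, 6), (5, 17), (6, 3), (6, 20), (7, 8), (7, 15), (8, 0), (12, 10), (12, 13), (14, 11), (14, 12), (15, 6), (15, 17), (16, 8), (16, 15), (17, 2), (17, 21), (18, 0), (19, 9), (19, 14), (20, 0), (21, 4), (21, 19)}; affine count = 31; |E(F_23)| = 32.

Discriminant check: Δ ∝ 4a³ + 27b² = 4·20³ + 27·18² = 4·8000 + 27·324 ≡ 15 (mod 23). Nonzero ⇒ E is nonsingular.
For each x ∈ F_23, compute rhs = x³ + 20·x + 18 mod 23, then count y ∈ F_23 with y² ≡ rhs.
  x = 0: rhs = 18, matching y values: 8, 15 (2 points).
  x = 1: rhs = 16, matching y values: 4, 19 (2 points).
  x = 2: rhs = 20, matching y values: none (0 points).
  x = 3: rhs = 13, matching y values: 6, 17 (2 points).
  x = 4: rhs = 1, matching y values: 1, 22 (2 points).
  x = 5: rhs = 13, matching y values: 6, 17 (2 points).
  x = 6: rhs = 9, matching y values: 3, 20 (2 points).
  x = 7: rhs = 18, matching y values: 8, 15 (2 points).
  x = 8: rhs = 0, matching y values: 0 (1 points).
  x = 9: rhs = 7, matching y values: none (0 points).
  x = 10: rhs = 22, matching y values: none (0 points).
  x = 11: rhs = 5, matching y values: none (0 points).
  x = 12: rhs = 8, matching y values: 10, 13 (2 points).
  x = 13: rhs = 14, matching y values: none (0 points).
  x = 14: rhs = 6, matching y values: 11, 12 (2 points).
  x = 15: rhs = 13, matching y values: 6, 17 (2 points).
  x = 16: rhs = 18, matching y values: 8, 15 (2 points).
  x = 17: rhs = 4, matching y values: 2, 21 (2 points).
  x = 18: rhs = 0, matching y values: 0 (1 points).
  x = 19: rhs = 12, matching y values: 9, 14 (2 points).
  x = 20: rhs = 0, matching y values: 0 (1 points).
  x = 21: rhs = 16, matching y values: 4, 19 (2 points).
  x = 22: rhs = 20, matching y values: none (0 points).
Total affine count: 31.
Full point count |E(F_23)| = 31 + 1 = 32.
Hasse bound: |32 − (23+1)| = |8| = 8 ≤ 2√23 ≈ 9.5917 ✓.


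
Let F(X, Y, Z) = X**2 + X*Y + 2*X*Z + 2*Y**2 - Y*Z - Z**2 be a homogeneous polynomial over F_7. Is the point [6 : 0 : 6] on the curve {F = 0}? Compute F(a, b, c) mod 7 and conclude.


F(6,0,6) ≡ 2 (mod 7); P is NOT on the curve.

Evaluate F(6, 0, 6) term-by-term (mod 7).
  X**2 ↦ 1·36·1·1 = 36
  X*Y ↦ 1·6·0·1 = 0
  2*X*Z ↦ 2·6·1·6 = 72
  2*Y**2 ↦ 2·1·0·1 = 0
  -Y*Z ↦ -1·1·0·6 = 0
  -Z**2 ↦ -1·1·1·36 = -36
Sum: F(6, 0, 6) = (36) + (0) + (72) + (0) + (0) + (-36) = 72.
Reducing mod 7: 72 ≡ 2 (mod 7).
Since F(a, b, c) ≡ 2 ≠ 0 (mod 7), P does NOT lie on the curve.


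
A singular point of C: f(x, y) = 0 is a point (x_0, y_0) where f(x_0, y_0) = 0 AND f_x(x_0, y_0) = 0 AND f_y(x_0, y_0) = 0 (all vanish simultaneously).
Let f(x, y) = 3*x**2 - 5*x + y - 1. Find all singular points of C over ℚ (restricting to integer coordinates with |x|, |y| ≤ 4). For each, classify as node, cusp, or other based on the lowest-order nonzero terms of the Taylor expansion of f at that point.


No singular points in the scanned grid; C is smooth there.

Compute partial derivatives:
  f_x = 6*x - 5.
  f_y = 1.
f_y = 1 is a nonzero constant, so f_y never vanishes: no point (x, y) can satisfy f = f_x = f_y = 0. In particular no (x, y) ∈ {−4, ..., 4}² is singular; the curve is smooth.


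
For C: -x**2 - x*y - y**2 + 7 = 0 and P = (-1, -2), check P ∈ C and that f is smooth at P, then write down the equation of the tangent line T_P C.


Tangent line at P: 4*x + 5*y + 14 = 0.

Step 1: f(-1, -2) = 0, so P lies on C.
Step 2: partial derivatives
  f_x(x, y) = -2*x - y, f_y(x, y) = -x - 2*y.
  f_x(P) = 4, f_y(P) = 5 (gradient nonzero, so P is smooth).
Step 3: tangent line at P: 4·(x − -1) + 5·(y − -2) = 0.
Expanding: 4*x + 5*y + 14 = 0.


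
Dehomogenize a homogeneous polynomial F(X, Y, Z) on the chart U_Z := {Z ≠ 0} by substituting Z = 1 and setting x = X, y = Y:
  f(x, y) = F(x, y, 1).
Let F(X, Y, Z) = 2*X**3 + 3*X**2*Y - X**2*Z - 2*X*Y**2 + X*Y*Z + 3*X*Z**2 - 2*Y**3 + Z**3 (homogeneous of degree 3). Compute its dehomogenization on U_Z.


f(x, y) = 2*x**3 + 3*x**2*y - x**2 - 2*x*y**2 + x*y + 3*x - 2*y**3 + 1

On U_Z we set Z = 1. Each monomial c·X^i·Y^j·Z^k in F becomes c·x^i·y^j·1^k = c·x^i·y^j.
Substituting Z = 1: F(X, Y, 1) = 2*x**3 + 3*x**2*y - x**2 - 2*x*y**2 + x*y + 3*x - 2*y**3 + 1.
Note: deg(f) ≤ deg(F) = 3; strict inequality happens when F is divisible by Z (lost terms).


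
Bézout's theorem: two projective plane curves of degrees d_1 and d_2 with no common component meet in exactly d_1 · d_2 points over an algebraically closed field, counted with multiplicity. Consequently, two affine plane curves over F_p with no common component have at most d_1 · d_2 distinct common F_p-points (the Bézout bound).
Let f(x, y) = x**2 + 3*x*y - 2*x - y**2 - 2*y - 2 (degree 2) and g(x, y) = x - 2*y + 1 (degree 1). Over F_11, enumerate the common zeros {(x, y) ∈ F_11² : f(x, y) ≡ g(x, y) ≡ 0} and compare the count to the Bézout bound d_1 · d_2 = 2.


Common zeros: {(3, 2), (4, 8)}; count = 2; Bézout bound = 2.

deg(f) = 2, deg(g) = 1, so Bézout bound = 2.
Scan x ∈ F_11. For each x, list the y ∈ F_11 with f(x, y) ≡ 0 and those with g(x, y) ≡ 0 (mod 11); the common zeros in that column are the intersection.
  x = 0: f ≡ 0 at y ∈ ∅; g ≡ 0 at y ∈ {6}; common: ∅.
  x = 1: f ≡ 0 at y ∈ {6}; g ≡ 0 at y ∈ {1}; common: ∅.
  x = 2: f ≡ 0 at y ∈ ∅; g ≡ 0 at y ∈ {7}; common: ∅.
  x = 3: f ≡ 0 at y ∈ {2, 5}; g ≡ 0 at y ∈ {2}; common: {2}.
  x = 4: f ≡ 0 at y ∈ {2, 8}; g ≡ 0 at y ∈ {8}; common: {8}.
  x = 5: f ≡ 0 at y ∈ {6, 7}; g ≡ 0 at y ∈ {3}; common: ∅.
  x = 6: f ≡ 0 at y ∈ {0, 5}; g ≡ 0 at y ∈ {9}; common: ∅.
  x = 7: f ≡ 0 at y ∈ {0, 8}; g ≡ 0 at y ∈ {4}; common: ∅.
  x = 8: f ≡ 0 at y ∈ ∅; g ≡ 0 at y ∈ {10}; common: ∅.
  x = 9: f ≡ 0 at y ∈ {7}; g ≡ 0 at y ∈ {5}; common: ∅.
  x = 10: f ≡ 0 at y ∈ ∅; g ≡ 0 at y ∈ {0}; common: ∅.
Collecting: common zeros = {(3, 2), (4, 8)}, so the count is 2.
Comparison with the Bézout bound: 2 ≤ 2 = deg(f)·deg(g), as expected for curves with no common component (the bound is attained).


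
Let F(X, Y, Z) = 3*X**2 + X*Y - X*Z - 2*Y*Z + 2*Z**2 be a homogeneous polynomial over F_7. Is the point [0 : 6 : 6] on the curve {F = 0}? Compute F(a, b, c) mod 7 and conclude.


F(0,6,6) ≡ 0 (mod 7); P is on the curve.

Evaluate F(0, 6, 6) term-by-term (mod 7).
  3*X**2 ↦ 3·0·1·1 = 0
  X*Y ↦ 1·0·6·1 = 0
  -X*Z ↦ -1·0·1·6 = 0
  -2*Y*Z ↦ -2·1·6·6 = -72
  2*Z**2 ↦ 2·1·1·36 = 72
Sum: F(0, 6, 6) = (0) + (0) + (0) + (-72) + (72) = 0.
Reducing mod 7: 0 ≡ 0 (mod 7).
Since F(a, b, c) ≡ 0 (mod 7), P lies on the curve.


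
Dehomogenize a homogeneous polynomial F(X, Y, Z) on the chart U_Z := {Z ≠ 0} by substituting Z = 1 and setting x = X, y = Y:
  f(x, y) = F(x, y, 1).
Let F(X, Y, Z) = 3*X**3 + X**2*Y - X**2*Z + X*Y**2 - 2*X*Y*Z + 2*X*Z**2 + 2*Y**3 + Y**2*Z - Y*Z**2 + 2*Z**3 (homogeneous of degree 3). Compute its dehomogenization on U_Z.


f(x, y) = 3*x**3 + x**2*y - x**2 + x*y**2 - 2*x*y + 2*x + 2*y**3 + y**2 - y + 2

On U_Z we set Z = 1. Each monomial c·X^i·Y^j·Z^k in F becomes c·x^i·y^j·1^k = c·x^i·y^j.
Substituting Z = 1: F(X, Y, 1) = 3*x**3 + x**2*y - x**2 + x*y**2 - 2*x*y + 2*x + 2*y**3 + y**2 - y + 2.
Note: deg(f) ≤ deg(F) = 3; strict inequality happens when F is divisible by Z (lost terms).
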